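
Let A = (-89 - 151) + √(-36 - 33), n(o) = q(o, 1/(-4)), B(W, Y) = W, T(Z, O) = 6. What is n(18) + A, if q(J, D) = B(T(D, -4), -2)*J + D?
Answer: -529/4 + I*√69 ≈ -132.25 + 8.3066*I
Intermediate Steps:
q(J, D) = D + 6*J (q(J, D) = 6*J + D = D + 6*J)
n(o) = -¼ + 6*o (n(o) = 1/(-4) + 6*o = -¼ + 6*o)
A = -240 + I*√69 (A = -240 + √(-69) = -240 + I*√69 ≈ -240.0 + 8.3066*I)
n(18) + A = (-¼ + 6*18) + (-240 + I*√69) = (-¼ + 108) + (-240 + I*√69) = 431/4 + (-240 + I*√69) = -529/4 + I*√69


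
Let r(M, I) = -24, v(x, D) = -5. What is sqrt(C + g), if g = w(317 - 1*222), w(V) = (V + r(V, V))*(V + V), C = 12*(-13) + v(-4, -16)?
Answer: 3*sqrt(1481) ≈ 115.45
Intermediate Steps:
C = -161 (C = 12*(-13) - 5 = -156 - 5 = -161)
w(V) = 2*V*(-24 + V) (w(V) = (V - 24)*(V + V) = (-24 + V)*(2*V) = 2*V*(-24 + V))
g = 13490 (g = 2*(317 - 1*222)*(-24 + (317 - 1*222)) = 2*(317 - 222)*(-24 + (317 - 222)) = 2*95*(-24 + 95) = 2*95*71 = 13490)
sqrt(C + g) = sqrt(-161 + 13490) = sqrt(13329) = 3*sqrt(1481)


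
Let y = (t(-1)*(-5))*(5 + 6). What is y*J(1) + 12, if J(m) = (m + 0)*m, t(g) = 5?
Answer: -263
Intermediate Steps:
J(m) = m**2 (J(m) = m*m = m**2)
y = -275 (y = (5*(-5))*(5 + 6) = -25*11 = -275)
y*J(1) + 12 = -275*1**2 + 12 = -275*1 + 12 = -275 + 12 = -263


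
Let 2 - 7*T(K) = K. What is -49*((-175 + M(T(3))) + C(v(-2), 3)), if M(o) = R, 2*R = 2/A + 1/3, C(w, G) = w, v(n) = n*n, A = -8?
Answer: 201047/24 ≈ 8377.0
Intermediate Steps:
T(K) = 2/7 - K/7
v(n) = n²
R = 1/24 (R = (2/(-8) + 1/3)/2 = (2*(-⅛) + 1*(⅓))/2 = (-¼ + ⅓)/2 = (½)*(1/12) = 1/24 ≈ 0.041667)
M(o) = 1/24
-49*((-175 + M(T(3))) + C(v(-2), 3)) = -49*((-175 + 1/24) + (-2)²) = -49*(-4199/24 + 4) = -49*(-4103/24) = 201047/24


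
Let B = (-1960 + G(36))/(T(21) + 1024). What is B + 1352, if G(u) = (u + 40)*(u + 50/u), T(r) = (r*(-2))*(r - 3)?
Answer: 1634479/1206 ≈ 1355.3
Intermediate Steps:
T(r) = -2*r*(-3 + r) (T(r) = (-2*r)*(-3 + r) = -2*r*(-3 + r))
G(u) = (40 + u)*(u + 50/u)
B = 3967/1206 (B = (-1960 + (50 + 36² + 40*36 + 2000/36))/(2*21*(3 - 1*21) + 1024) = (-1960 + (50 + 1296 + 1440 + 2000*(1/36)))/(2*21*(3 - 21) + 1024) = (-1960 + (50 + 1296 + 1440 + 500/9))/(2*21*(-18) + 1024) = (-1960 + 25574/9)/(-756 + 1024) = (7934/9)/268 = (7934/9)*(1/268) = 3967/1206 ≈ 3.2894)
B + 1352 = 3967/1206 + 1352 = 1634479/1206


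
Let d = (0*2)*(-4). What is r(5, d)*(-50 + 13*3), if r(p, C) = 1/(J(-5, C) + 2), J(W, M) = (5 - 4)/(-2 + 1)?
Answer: -11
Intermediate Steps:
d = 0 (d = 0*(-4) = 0)
J(W, M) = -1 (J(W, M) = 1/(-1) = 1*(-1) = -1)
r(p, C) = 1 (r(p, C) = 1/(-1 + 2) = 1/1 = 1)
r(5, d)*(-50 + 13*3) = 1*(-50 + 13*3) = 1*(-50 + 39) = 1*(-11) = -11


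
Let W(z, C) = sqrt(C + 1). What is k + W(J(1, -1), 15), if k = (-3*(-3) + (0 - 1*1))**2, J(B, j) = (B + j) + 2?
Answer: 68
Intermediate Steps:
J(B, j) = 2 + B + j
k = 64 (k = (9 + (0 - 1))**2 = (9 - 1)**2 = 8**2 = 64)
W(z, C) = sqrt(1 + C)
k + W(J(1, -1), 15) = 64 + sqrt(1 + 15) = 64 + sqrt(16) = 64 + 4 = 68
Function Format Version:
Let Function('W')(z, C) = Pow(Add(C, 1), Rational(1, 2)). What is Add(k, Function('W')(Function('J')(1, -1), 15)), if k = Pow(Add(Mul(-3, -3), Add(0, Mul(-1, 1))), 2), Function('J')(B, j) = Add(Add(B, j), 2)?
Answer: 68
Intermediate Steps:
Function('J')(B, j) = Add(2, B, j)
k = 64 (k = Pow(Add(9, Add(0, -1)), 2) = Pow(Add(9, -1), 2) = Pow(8, 2) = 64)
Function('W')(z, C) = Pow(Add(1, C), Rational(1, 2))
Add(k, Function('W')(Function('J')(1, -1), 15)) = Add(64, Pow(Add(1, 15), Rational(1, 2))) = Add(64, Pow(16, Rational(1, 2))) = Add(64, 4) = 68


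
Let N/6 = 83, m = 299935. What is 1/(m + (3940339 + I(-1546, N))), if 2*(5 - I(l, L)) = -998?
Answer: 1/4240778 ≈ 2.3581e-7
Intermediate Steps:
N = 498 (N = 6*83 = 498)
I(l, L) = 504 (I(l, L) = 5 - 1/2*(-998) = 5 + 499 = 504)
1/(m + (3940339 + I(-1546, N))) = 1/(299935 + (3940339 + 504)) = 1/(299935 + 3940843) = 1/4240778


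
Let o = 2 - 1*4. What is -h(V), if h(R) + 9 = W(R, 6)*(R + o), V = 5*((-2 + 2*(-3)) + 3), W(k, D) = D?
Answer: 171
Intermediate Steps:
o = -2 (o = 2 - 4 = -2)
V = -25 (V = 5*((-2 - 6) + 3) = 5*(-8 + 3) = 5*(-5) = -25)
h(R) = -21 + 6*R (h(R) = -9 + 6*(R - 2) = -9 + 6*(-2 + R) = -9 + (-12 + 6*R) = -21 + 6*R)
-h(V) = -(-21 + 6*(-25)) = -(-21 - 150) = -1*(-171) = 171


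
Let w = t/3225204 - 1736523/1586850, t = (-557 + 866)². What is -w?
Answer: 100909757423/94776203100 ≈ 1.0647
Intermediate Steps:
t = 95481 (t = 309² = 95481)
w = -100909757423/94776203100 (w = 95481/3225204 - 1736523/1586850 = 95481*(1/3225204) - 1736523*1/1586850 = 10609/358356 - 578841/528950 = -100909757423/94776203100 ≈ -1.0647)
-w = -1*(-100909757423/94776203100) = 100909757423/94776203100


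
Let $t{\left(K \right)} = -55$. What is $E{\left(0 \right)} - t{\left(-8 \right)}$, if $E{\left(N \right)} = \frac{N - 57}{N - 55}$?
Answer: $\frac{3082}{55} \approx 56.036$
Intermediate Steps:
$E{\left(N \right)} = \frac{-57 + N}{-55 + N}$
$E{\left(0 \right)} - t{\left(-8 \right)} = \frac{-57 + 0}{-55 + 0} - -55 = \frac{1}{-55} \left(-57\right) + 55 = \left(- \frac{1}{55}\right) \left(-57\right) + 55 = \frac{57}{55} + 55 = \frac{3082}{55}$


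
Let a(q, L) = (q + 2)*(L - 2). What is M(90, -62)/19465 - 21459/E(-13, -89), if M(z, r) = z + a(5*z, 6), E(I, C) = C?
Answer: 417868357/1732385 ≈ 241.21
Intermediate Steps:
a(q, L) = (-2 + L)*(2 + q) (a(q, L) = (2 + q)*(-2 + L) = (-2 + L)*(2 + q))
M(z, r) = 8 + 21*z (M(z, r) = z + (-4 - 10*z + 2*6 + 6*(5*z)) = z + (-4 - 10*z + 12 + 30*z) = z + (8 + 20*z) = 8 + 21*z)
M(90, -62)/19465 - 21459/E(-13, -89) = (8 + 21*90)/19465 - 21459/(-89) = (8 + 1890)*(1/19465) - 21459*(-1/89) = 1898*(1/19465) + 21459/89 = 1898/19465 + 21459/89 = 417868357/1732385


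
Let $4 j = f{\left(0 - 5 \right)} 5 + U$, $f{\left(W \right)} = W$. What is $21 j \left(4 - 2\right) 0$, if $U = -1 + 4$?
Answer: $0$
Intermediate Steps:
$U = 3$
$j = - \frac{11}{2}$ ($j = \frac{\left(0 - 5\right) 5 + 3}{4} = \frac{\left(-5\right) 5 + 3}{4} = \frac{-25 + 3}{4} = \frac{1}{4} \left(-22\right) = - \frac{11}{2} \approx -5.5$)
$21 j \left(4 - 2\right) 0 = 21 \left(- \frac{11}{2}\right) \left(4 - 2\right) 0 = - \frac{231 \cdot 2 \cdot 0}{2} = \left(- \frac{231}{2}\right) 0 = 0$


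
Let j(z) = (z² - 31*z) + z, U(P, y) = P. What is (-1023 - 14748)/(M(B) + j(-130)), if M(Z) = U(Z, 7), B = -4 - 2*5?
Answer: -15771/20786 ≈ -0.75873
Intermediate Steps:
j(z) = z² - 30*z
B = -14 (B = -4 - 10 = -14)
M(Z) = Z
(-1023 - 14748)/(M(B) + j(-130)) = (-1023 - 14748)/(-14 - 130*(-30 - 130)) = -15771/(-14 - 130*(-160)) = -15771/(-14 + 20800) = -15771/20786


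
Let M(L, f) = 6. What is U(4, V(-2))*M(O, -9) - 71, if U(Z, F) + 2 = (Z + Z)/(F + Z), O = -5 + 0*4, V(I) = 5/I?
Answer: -51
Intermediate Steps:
O = -5 (O = -5 + 0 = -5)
U(Z, F) = -2 + 2*Z/(F + Z) (U(Z, F) = -2 + (Z + Z)/(F + Z) = -2 + (2*Z)/(F + Z) = -2 + 2*Z/(F + Z))
U(4, V(-2))*M(O, -9) - 71 = -2*5/(-2)/(5/(-2) + 4)*6 - 71 = -2*5*(-½)/(5*(-½) + 4)*6 - 71 = -2*(-5/2)/(-5/2 + 4)*6 - 71 = -2*(-5/2)/3/2*6 - 71 = -2*(-5/2)*⅔*6 - 71 = (10/3)*6 - 71 = 20 - 71 = -51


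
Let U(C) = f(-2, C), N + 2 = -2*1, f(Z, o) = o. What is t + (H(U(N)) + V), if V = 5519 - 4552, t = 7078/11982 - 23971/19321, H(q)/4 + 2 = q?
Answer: 109079007431/115752111 ≈ 942.35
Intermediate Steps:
N = -4 (N = -2 - 2*1 = -2 - 2 = -4)
U(C) = C
H(q) = -8 + 4*q
t = -75233242/115752111 (t = 7078*(1/11982) - 23971*1/19321 = 3539/5991 - 23971/19321 = -75233242/115752111 ≈ -0.64995)
V = 967
t + (H(U(N)) + V) = -75233242/115752111 + ((-8 + 4*(-4)) + 967) = -75233242/115752111 + ((-8 - 16) + 967) = -75233242/115752111 + (-24 + 967) = -75233242/115752111 + 943 = 109079007431/115752111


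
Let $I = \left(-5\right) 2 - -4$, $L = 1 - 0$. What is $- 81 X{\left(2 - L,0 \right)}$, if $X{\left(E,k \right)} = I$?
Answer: $486$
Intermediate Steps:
$L = 1$ ($L = 1 + 0 = 1$)
$I = -6$ ($I = -10 + 4 = -6$)
$X{\left(E,k \right)} = -6$
$- 81 X{\left(2 - L,0 \right)} = \left(-81\right) \left(-6\right) = 486$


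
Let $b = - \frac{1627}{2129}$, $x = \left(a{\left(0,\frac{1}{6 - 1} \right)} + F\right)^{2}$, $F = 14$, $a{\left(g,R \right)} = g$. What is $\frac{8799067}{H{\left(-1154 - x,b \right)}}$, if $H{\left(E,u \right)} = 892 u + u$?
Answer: $- \frac{18733213643}{1452911} \approx -12894.0$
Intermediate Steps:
$x = 196$ ($x = \left(0 + 14\right)^{2} = 14^{2} = 196$)
$b = - \frac{1627}{2129}$ ($b = \left(-1627\right) \frac{1}{2129} = - \frac{1627}{2129} \approx -0.76421$)
$H{\left(E,u \right)} = 893 u$
$\frac{8799067}{H{\left(-1154 - x,b \right)}} = \frac{8799067}{893 \left(- \frac{1627}{2129}\right)} = \frac{8799067}{- \frac{1452911}{2129}} = 8799067 \left(- \frac{2129}{1452911}\right) = - \frac{18733213643}{1452911}$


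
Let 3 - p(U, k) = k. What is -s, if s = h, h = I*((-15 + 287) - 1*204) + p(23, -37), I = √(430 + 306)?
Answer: -40 - 272*√46 ≈ -1884.8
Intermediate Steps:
p(U, k) = 3 - k
I = 4*√46 (I = √736 = 4*√46 ≈ 27.129)
h = 40 + 272*√46 (h = (4*√46)*((-15 + 287) - 1*204) + (3 - 1*(-37)) = (4*√46)*(272 - 204) + (3 + 37) = (4*√46)*68 + 40 = 272*√46 + 40 = 40 + 272*√46 ≈ 1884.8)
s = 40 + 272*√46 ≈ 1884.8
-s = -(40 + 272*√46) = -40 - 272*√46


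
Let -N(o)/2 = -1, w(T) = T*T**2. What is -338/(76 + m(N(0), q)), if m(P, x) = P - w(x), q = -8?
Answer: -169/295 ≈ -0.57288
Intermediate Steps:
w(T) = T**3
N(o) = 2 (N(o) = -2*(-1) = 2)
m(P, x) = P - x**3
-338/(76 + m(N(0), q)) = -338/(76 + (2 - 1*(-8)**3)) = -338/(76 + (2 - 1*(-512))) = -338/(76 + (2 + 512)) = -338/(76 + 514) = -338/590 = -338*1/590 = -169/295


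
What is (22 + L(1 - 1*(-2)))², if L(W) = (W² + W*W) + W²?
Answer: 2401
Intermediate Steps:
L(W) = 3*W² (L(W) = (W² + W²) + W² = 2*W² + W² = 3*W²)
(22 + L(1 - 1*(-2)))² = (22 + 3*(1 - 1*(-2))²)² = (22 + 3*(1 + 2)²)² = (22 + 3*3²)² = (22 + 3*9)² = (22 + 27)² = 49² = 2401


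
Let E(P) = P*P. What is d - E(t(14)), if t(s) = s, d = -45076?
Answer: -45272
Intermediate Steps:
E(P) = P²
d - E(t(14)) = -45076 - 1*14² = -45076 - 1*196 = -45076 - 196 = -45272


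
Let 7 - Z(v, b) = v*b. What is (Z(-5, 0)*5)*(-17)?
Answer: -595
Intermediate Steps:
Z(v, b) = 7 - b*v (Z(v, b) = 7 - v*b = 7 - b*v)
(Z(-5, 0)*5)*(-17) = ((7 - 1*0*(-5))*5)*(-17) = ((7 + 0)*5)*(-17) = (7*5)*(-17) = 35*(-17) = -595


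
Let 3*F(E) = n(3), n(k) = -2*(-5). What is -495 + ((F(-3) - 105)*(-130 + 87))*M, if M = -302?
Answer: -3962215/3 ≈ -1.3207e+6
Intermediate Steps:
n(k) = 10
F(E) = 10/3 (F(E) = (⅓)*10 = 10/3)
-495 + ((F(-3) - 105)*(-130 + 87))*M = -495 + ((10/3 - 105)*(-130 + 87))*(-302) = -495 - 305/3*(-43)*(-302) = -495 + (13115/3)*(-302) = -495 - 3960730/3 = -3962215/3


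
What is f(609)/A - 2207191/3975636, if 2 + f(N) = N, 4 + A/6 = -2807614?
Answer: -110666988980/199322628483 ≈ -0.55522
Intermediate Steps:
A = -16845708 (A = -24 + 6*(-2807614) = -24 - 16845684 = -16845708)
f(N) = -2 + N
f(609)/A - 2207191/3975636 = (-2 + 609)/(-16845708) - 2207191/3975636 = 607*(-1/16845708) - 2207191*1/3975636 = -607/16845708 - 315313/567948 = -110666988980/199322628483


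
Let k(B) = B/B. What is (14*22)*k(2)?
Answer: 308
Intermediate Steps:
k(B) = 1
(14*22)*k(2) = (14*22)*1 = 308*1 = 308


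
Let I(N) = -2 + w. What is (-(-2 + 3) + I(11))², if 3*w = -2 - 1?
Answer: 16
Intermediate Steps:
w = -1 (w = (-2 - 1)/3 = (⅓)*(-3) = -1)
I(N) = -3 (I(N) = -2 - 1 = -3)
(-(-2 + 3) + I(11))² = (-(-2 + 3) - 3)² = (-1*1 - 3)² = (-1 - 3)² = (-4)² = 16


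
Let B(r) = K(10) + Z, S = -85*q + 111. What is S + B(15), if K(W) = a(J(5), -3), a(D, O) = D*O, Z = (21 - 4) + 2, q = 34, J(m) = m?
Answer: -2775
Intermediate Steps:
Z = 19 (Z = 17 + 2 = 19)
S = -2779 (S = -85*34 + 111 = -2890 + 111 = -2779)
K(W) = -15 (K(W) = 5*(-3) = -15)
B(r) = 4 (B(r) = -15 + 19 = 4)
S + B(15) = -2779 + 4 = -2775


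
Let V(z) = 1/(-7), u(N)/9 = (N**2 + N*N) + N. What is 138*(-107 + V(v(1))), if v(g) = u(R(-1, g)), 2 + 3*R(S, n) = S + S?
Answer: -103500/7 ≈ -14786.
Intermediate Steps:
R(S, n) = -2/3 + 2*S/3 (R(S, n) = -2/3 + (S + S)/3 = -2/3 + (2*S)/3 = -2/3 + 2*S/3)
u(N) = 9*N + 18*N**2 (u(N) = 9*((N**2 + N*N) + N) = 9*((N**2 + N**2) + N) = 9*(2*N**2 + N) = 9*(N + 2*N**2) = 9*N + 18*N**2)
v(g) = 20 (v(g) = 9*(-2/3 + (2/3)*(-1))*(1 + 2*(-2/3 + (2/3)*(-1))) = 9*(-2/3 - 2/3)*(1 + 2*(-2/3 - 2/3)) = 9*(-4/3)*(1 + 2*(-4/3)) = 9*(-4/3)*(1 - 8/3) = 9*(-4/3)*(-5/3) = 20)
V(z) = -1/7
138*(-107 + V(v(1))) = 138*(-107 - 1/7) = 138*(-750/7) = -103500/7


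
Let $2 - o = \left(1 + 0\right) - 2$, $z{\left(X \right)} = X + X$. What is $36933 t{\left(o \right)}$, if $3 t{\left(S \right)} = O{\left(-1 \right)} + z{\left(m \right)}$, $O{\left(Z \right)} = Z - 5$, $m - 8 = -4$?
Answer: $24622$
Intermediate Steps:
$m = 4$ ($m = 8 - 4 = 4$)
$O{\left(Z \right)} = -5 + Z$
$z{\left(X \right)} = 2 X$
$o = 3$ ($o = 2 - \left(\left(1 + 0\right) - 2\right) = 2 - \left(1 - 2\right) = 2 - -1 = 2 + 1 = 3$)
$t{\left(S \right)} = \frac{2}{3}$ ($t{\left(S \right)} = \frac{\left(-5 - 1\right) + 2 \cdot 4}{3} = \frac{-6 + 8}{3} = \frac{1}{3} \cdot 2 = \frac{2}{3}$)
$36933 t{\left(o \right)} = 36933 \cdot \frac{2}{3} = 24622$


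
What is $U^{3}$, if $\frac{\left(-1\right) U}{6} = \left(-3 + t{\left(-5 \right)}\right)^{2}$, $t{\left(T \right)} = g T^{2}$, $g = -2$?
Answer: $-4787502003864$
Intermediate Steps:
$t{\left(T \right)} = - 2 T^{2}$
$U = -16854$ ($U = - 6 \left(-3 - 2 \left(-5\right)^{2}\right)^{2} = - 6 \left(-3 - 50\right)^{2} = - 6 \left(-53\right)^{2} = \left(-6\right) 2809 = -16854$)
$U^{3} = \left(-16854\right)^{3} = -4787502003864$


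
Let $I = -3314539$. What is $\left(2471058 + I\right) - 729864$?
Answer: $-1573345$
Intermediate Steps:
$\left(2471058 + I\right) - 729864 = \left(2471058 - 3314539\right) - 729864 = -843481 - 729864 = -1573345$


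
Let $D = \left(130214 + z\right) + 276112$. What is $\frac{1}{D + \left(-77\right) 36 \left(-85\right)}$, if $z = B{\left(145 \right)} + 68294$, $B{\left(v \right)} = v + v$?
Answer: $\frac{1}{710530} \approx 1.4074 \cdot 10^{-6}$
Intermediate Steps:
$B{\left(v \right)} = 2 v$
$z = 68584$ ($z = 2 \cdot 145 + 68294 = 290 + 68294 = 68584$)
$D = 474910$ ($D = \left(130214 + 68584\right) + 276112 = 198798 + 276112 = 474910$)
$\frac{1}{D + \left(-77\right) 36 \left(-85\right)} = \frac{1}{474910 + \left(-77\right) 36 \left(-85\right)} = \frac{1}{474910 - -235620} = \frac{1}{474910 + 235620} = \frac{1}{710530}$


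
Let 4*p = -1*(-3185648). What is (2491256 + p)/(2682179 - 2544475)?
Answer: 821917/34426 ≈ 23.875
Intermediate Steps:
p = 796412 (p = (-1*(-3185648))/4 = (¼)*3185648 = 796412)
(2491256 + p)/(2682179 - 2544475) = (2491256 + 796412)/(2682179 - 2544475) = 3287668/137704 = 3287668*(1/137704) = 821917/34426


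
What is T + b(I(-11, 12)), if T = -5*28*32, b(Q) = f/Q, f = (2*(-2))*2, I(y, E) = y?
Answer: -49272/11 ≈ -4479.3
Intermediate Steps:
f = -8 (f = -4*2 = -8)
b(Q) = -8/Q
T = -4480 (T = -140*32 = -4480)
T + b(I(-11, 12)) = -4480 - 8/(-11) = -4480 - 8*(-1/11) = -4480 + 8/11 = -49272/11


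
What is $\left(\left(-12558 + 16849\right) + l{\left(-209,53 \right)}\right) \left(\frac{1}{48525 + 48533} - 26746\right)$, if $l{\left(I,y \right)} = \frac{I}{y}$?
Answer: $- \frac{22685686040313}{197849} \approx -1.1466 \cdot 10^{8}$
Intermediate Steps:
$\left(\left(-12558 + 16849\right) + l{\left(-209,53 \right)}\right) \left(\frac{1}{48525 + 48533} - 26746\right) = \left(\left(-12558 + 16849\right) - \frac{209}{53}\right) \left(\frac{1}{48525 + 48533} - 26746\right) = \left(4291 - \frac{209}{53}\right) \left(\frac{1}{97058} - 26746\right) = \frac{227214}{53} \left(- \frac{2595913267}{97058}\right) = - \frac{22685686040313}{197849}$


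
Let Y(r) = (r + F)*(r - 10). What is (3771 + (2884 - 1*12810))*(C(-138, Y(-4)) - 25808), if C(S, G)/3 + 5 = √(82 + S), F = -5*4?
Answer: 158940565 - 36930*I*√14 ≈ 1.5894e+8 - 1.3818e+5*I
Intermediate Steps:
F = -20
Y(r) = (-20 + r)*(-10 + r) (Y(r) = (r - 20)*(r - 10) = (-20 + r)*(-10 + r))
C(S, G) = -15 + 3*√(82 + S)
(3771 + (2884 - 1*12810))*(C(-138, Y(-4)) - 25808) = (3771 + (2884 - 1*12810))*((-15 + 3*√(82 - 138)) - 25808) = (3771 + (2884 - 12810))*((-15 + 3*√(-56)) - 25808) = (3771 - 9926)*((-15 + 3*(2*I*√14)) - 25808) = -6155*((-15 + 6*I*√14) - 25808) = -6155*(-25823 + 6*I*√14) = 158940565 - 36930*I*√14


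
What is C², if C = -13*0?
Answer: 0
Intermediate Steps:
C = 0
C² = 0² = 0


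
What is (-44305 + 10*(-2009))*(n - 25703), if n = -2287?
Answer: 1802416050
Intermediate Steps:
(-44305 + 10*(-2009))*(n - 25703) = (-44305 + 10*(-2009))*(-2287 - 25703) = (-44305 - 20090)*(-27990) = -64395*(-27990) = 1802416050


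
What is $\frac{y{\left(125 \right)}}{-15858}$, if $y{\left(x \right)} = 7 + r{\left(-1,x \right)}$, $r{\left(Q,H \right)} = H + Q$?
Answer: $- \frac{131}{15858} \approx -0.0082608$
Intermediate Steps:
$y{\left(x \right)} = 6 + x$ ($y{\left(x \right)} = 7 + \left(x - 1\right) = 7 + \left(-1 + x\right) = 6 + x$)
$\frac{y{\left(125 \right)}}{-15858} = \frac{6 + 125}{-15858} = 131 \left(- \frac{1}{15858}\right) = - \frac{131}{15858}$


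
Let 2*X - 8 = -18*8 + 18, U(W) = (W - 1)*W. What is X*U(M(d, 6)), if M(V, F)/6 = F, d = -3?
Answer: -74340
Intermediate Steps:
M(V, F) = 6*F
U(W) = W*(-1 + W) (U(W) = (-1 + W)*W = W*(-1 + W))
X = -59 (X = 4 + (-18*8 + 18)/2 = 4 + (-144 + 18)/2 = 4 + (1/2)*(-126) = 4 - 63 = -59)
X*U(M(d, 6)) = -59*6*6*(-1 + 6*6) = -2124*(-1 + 36) = -2124*35 = -59*1260 = -74340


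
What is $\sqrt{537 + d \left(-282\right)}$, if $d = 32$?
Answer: $3 i \sqrt{943} \approx 92.125 i$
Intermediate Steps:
$\sqrt{537 + d \left(-282\right)} = \sqrt{537 + 32 \left(-282\right)} = \sqrt{537 - 9024} = \sqrt{-8487} = 3 i \sqrt{943}$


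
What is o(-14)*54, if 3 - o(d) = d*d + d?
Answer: -9666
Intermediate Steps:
o(d) = 3 - d - d**2 (o(d) = 3 - (d*d + d) = 3 - (d**2 + d) = 3 - (d + d**2) = 3 + (-d - d**2) = 3 - d - d**2)
o(-14)*54 = (3 - 1*(-14) - 1*(-14)**2)*54 = (3 + 14 - 1*196)*54 = (3 + 14 - 196)*54 = -179*54 = -9666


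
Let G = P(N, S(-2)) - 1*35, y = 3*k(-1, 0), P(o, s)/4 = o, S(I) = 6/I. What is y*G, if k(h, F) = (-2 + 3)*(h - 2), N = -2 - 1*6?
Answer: 603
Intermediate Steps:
N = -8 (N = -2 - 6 = -8)
P(o, s) = 4*o
k(h, F) = -2 + h (k(h, F) = 1*(-2 + h) = -2 + h)
y = -9 (y = 3*(-2 - 1) = 3*(-3) = -9)
G = -67 (G = 4*(-8) - 1*35 = -32 - 35 = -67)
y*G = -9*(-67) = 603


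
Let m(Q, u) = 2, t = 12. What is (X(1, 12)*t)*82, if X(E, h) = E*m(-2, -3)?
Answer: 1968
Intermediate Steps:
X(E, h) = 2*E (X(E, h) = E*2 = 2*E)
(X(1, 12)*t)*82 = ((2*1)*12)*82 = (2*12)*82 = 24*82 = 1968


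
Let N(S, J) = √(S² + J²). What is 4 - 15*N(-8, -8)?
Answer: 4 - 120*√2 ≈ -165.71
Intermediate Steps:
N(S, J) = √(J² + S²)
4 - 15*N(-8, -8) = 4 - 15*√((-8)² + (-8)²) = 4 - 15*√(64 + 64) = 4 - 120*√2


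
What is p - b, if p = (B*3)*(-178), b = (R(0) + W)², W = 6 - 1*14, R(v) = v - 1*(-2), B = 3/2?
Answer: -837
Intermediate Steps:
B = 3/2 (B = 3*(½) = 3/2 ≈ 1.5000)
R(v) = 2 + v (R(v) = v + 2 = 2 + v)
W = -8 (W = 6 - 14 = -8)
b = 36 (b = ((2 + 0) - 8)² = (2 - 8)² = (-6)² = 36)
p = -801 (p = ((3/2)*3)*(-178) = (9/2)*(-178) = -801)
p - b = -801 - 1*36 = -801 - 36 = -837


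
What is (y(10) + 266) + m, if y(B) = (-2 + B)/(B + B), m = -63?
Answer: 1017/5 ≈ 203.40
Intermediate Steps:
y(B) = (-2 + B)/(2*B) (y(B) = (-2 + B)/((2*B)) = (-2 + B)*(1/(2*B)) = (-2 + B)/(2*B))
(y(10) + 266) + m = ((1/2)*(-2 + 10)/10 + 266) - 63 = ((1/2)*(1/10)*8 + 266) - 63 = (2/5 + 266) - 63 = 1332/5 - 63 = 1017/5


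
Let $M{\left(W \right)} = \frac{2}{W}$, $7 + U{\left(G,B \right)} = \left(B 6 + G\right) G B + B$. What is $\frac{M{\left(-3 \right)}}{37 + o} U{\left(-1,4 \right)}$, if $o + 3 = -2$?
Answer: $\frac{95}{48} \approx 1.9792$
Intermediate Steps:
$o = -5$ ($o = -3 - 2 = -5$)
$U{\left(G,B \right)} = -7 + B + B G \left(G + 6 B\right)$ ($U{\left(G,B \right)} = -7 + \left(\left(B 6 + G\right) G B + B\right) = -7 + \left(\left(6 B + G\right) G B + B\right) = -7 + \left(\left(G + 6 B\right) G B + B\right) = -7 + \left(G \left(G + 6 B\right) B + B\right) = -7 + \left(B G \left(G + 6 B\right) + B\right) = -7 + \left(B + B G \left(G + 6 B\right)\right) = -7 + B + B G \left(G + 6 B\right)$)
$\frac{M{\left(-3 \right)}}{37 + o} U{\left(-1,4 \right)} = \frac{2 \frac{1}{-3}}{37 - 5} \left(-7 + 4 + 4 \left(-1\right)^{2} + 6 \left(-1\right) 4^{2}\right) = \frac{2 \left(- \frac{1}{3}\right)}{32} \left(-7 + 4 + 4 \cdot 1 + 6 \left(-1\right) 16\right) = \frac{1}{32} \left(- \frac{2}{3}\right) \left(-7 + 4 + 4 - 96\right) = \left(- \frac{1}{48}\right) \left(-95\right) = \frac{95}{48}$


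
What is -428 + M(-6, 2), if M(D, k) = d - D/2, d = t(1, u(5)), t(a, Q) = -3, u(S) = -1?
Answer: -428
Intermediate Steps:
d = -3
M(D, k) = -3 - D/2
-428 + M(-6, 2) = -428 + (-3 - 1/2*(-6)) = -428 + (-3 + 3) = -428 + 0 = -428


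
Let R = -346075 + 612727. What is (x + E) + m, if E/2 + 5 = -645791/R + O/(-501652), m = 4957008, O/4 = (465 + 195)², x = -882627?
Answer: 68126601038873815/16720813638 ≈ 4.0744e+6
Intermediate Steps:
R = 266652
O = 1742400 (O = 4*(465 + 195)² = 4*660² = 4*435600 = 1742400)
E = -364352334263/16720813638 (E = -10 + 2*(-645791/266652 + 1742400/(-501652)) = -10 + 2*(-645791*1/266652 + 1742400*(-1/501652)) = -10 + 2*(-645791/266652 - 435600/125413) = -10 + 2*(-197144197883/33441627276) = -10 - 197144197883/16720813638 = -364352334263/16720813638 ≈ -21.790)
(x + E) + m = (-882627 - 364352334263/16720813638) + 4957008 = -14758605931201289/16720813638 + 4957008 = 68126601038873815/16720813638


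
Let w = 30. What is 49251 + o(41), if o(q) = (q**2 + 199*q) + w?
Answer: 59121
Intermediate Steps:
o(q) = 30 + q**2 + 199*q (o(q) = (q**2 + 199*q) + 30 = 30 + q**2 + 199*q)
49251 + o(41) = 49251 + (30 + 41**2 + 199*41) = 49251 + (30 + 1681 + 8159) = 49251 + 9870 = 59121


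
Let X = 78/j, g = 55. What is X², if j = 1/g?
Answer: 18404100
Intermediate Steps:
j = 1/55 ≈ 0.018182
X = 4290 (X = 78/(1/55) = 78*55 = 4290)
X² = 4290² = 18404100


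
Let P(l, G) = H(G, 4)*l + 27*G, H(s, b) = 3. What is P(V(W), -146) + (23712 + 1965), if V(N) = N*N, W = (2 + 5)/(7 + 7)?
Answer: 86943/4 ≈ 21736.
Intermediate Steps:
W = 1/2 (W = 7/14 = 7*(1/14) = 1/2 ≈ 0.50000)
V(N) = N**2
P(l, G) = 3*l + 27*G
P(V(W), -146) + (23712 + 1965) = (3*(1/2)**2 + 27*(-146)) + (23712 + 1965) = (3*(1/4) - 3942) + 25677 = (3/4 - 3942) + 25677 = -15765/4 + 25677 = 86943/4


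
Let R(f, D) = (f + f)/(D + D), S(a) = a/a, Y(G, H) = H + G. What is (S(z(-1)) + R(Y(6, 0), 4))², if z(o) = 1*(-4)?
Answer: 25/4 ≈ 6.2500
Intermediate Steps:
Y(G, H) = G + H
z(o) = -4
S(a) = 1
R(f, D) = f/D (R(f, D) = (2*f)/((2*D)) = (2*f)*(1/(2*D)) = f/D)
(S(z(-1)) + R(Y(6, 0), 4))² = (1 + (6 + 0)/4)² = (1 + 6*(¼))² = (1 + 3/2)² = (5/2)² = 25/4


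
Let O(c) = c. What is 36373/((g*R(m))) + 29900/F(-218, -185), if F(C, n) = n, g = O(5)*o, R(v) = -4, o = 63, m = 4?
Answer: -8880601/46620 ≈ -190.49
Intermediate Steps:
g = 315 (g = 5*63 = 315)
36373/((g*R(m))) + 29900/F(-218, -185) = 36373/((315*(-4))) + 29900/(-185) = 36373/(-1260) + 29900*(-1/185) = 36373*(-1/1260) - 5980/37 = -36373/1260 - 5980/37 = -8880601/46620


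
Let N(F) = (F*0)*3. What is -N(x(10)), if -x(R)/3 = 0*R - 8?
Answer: 0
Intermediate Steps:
x(R) = 24 (x(R) = -3*(0*R - 8) = -3*(0 - 8) = -3*(-8) = 24)
N(F) = 0 (N(F) = 0*3 = 0)
-N(x(10)) = -1*0 = 0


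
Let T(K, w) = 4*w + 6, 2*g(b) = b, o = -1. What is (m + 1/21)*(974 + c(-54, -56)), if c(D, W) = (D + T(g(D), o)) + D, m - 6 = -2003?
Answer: -5200064/3 ≈ -1.7334e+6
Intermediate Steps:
m = -1997 (m = 6 - 2003 = -1997)
g(b) = b/2
T(K, w) = 6 + 4*w
c(D, W) = 2 + 2*D (c(D, W) = (D + (6 + 4*(-1))) + D = (D + (6 - 4)) + D = (D + 2) + D = (2 + D) + D = 2 + 2*D)
(m + 1/21)*(974 + c(-54, -56)) = (-1997 + 1/21)*(974 + (2 + 2*(-54))) = (-1997 + 1/21)*(974 + (2 - 108)) = -41936*(974 - 106)/21 = -41936/21*868 = -5200064/3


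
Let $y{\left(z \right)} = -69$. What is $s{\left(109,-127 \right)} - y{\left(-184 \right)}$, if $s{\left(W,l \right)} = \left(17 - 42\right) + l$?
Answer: $-83$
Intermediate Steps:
$s{\left(W,l \right)} = -25 + l$
$s{\left(109,-127 \right)} - y{\left(-184 \right)} = \left(-25 - 127\right) - -69 = -152 + 69 = -83$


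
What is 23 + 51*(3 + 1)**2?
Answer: 839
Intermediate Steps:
23 + 51*(3 + 1)**2 = 23 + 51*4**2 = 23 + 51*16 = 23 + 816 = 839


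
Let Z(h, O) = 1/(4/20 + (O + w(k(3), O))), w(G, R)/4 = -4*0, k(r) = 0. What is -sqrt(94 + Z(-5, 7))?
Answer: -sqrt(3389)/6 ≈ -9.7025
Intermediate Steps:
w(G, R) = 0 (w(G, R) = 4*(-4*0) = 4*0 = 0)
Z(h, O) = 1/(1/5 + O) (Z(h, O) = 1/(4/20 + (O + 0)) = 1/(4*(1/20) + O) = 1/(1/5 + O))
-sqrt(94 + Z(-5, 7)) = -sqrt(94 + 5/(1 + 5*7)) = -sqrt(94 + 5/(1 + 35)) = -sqrt(94 + 5/36) = -sqrt(3389/36) = -sqrt(3389)/6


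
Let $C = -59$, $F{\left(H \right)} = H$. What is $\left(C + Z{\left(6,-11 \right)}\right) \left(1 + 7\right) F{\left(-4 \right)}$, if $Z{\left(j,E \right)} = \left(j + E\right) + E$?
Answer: $2400$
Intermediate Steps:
$Z{\left(j,E \right)} = j + 2 E$ ($Z{\left(j,E \right)} = \left(E + j\right) + E = j + 2 E$)
$\left(C + Z{\left(6,-11 \right)}\right) \left(1 + 7\right) F{\left(-4 \right)} = \left(-59 + \left(6 + 2 \left(-11\right)\right)\right) \left(1 + 7\right) \left(-4\right) = \left(-59 + \left(6 - 22\right)\right) 8 \left(-4\right) = \left(-59 - 16\right) \left(-32\right) = \left(-75\right) \left(-32\right) = 2400$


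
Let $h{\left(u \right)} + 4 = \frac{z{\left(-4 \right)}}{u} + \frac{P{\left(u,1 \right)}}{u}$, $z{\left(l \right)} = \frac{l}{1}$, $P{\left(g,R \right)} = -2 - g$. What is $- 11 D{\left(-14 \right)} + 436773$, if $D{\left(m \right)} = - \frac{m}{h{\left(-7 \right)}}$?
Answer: $\frac{12667495}{29} \approx 4.3681 \cdot 10^{5}$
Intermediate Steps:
$z{\left(l \right)} = l$ ($z{\left(l \right)} = l 1 = l$)
$h{\left(u \right)} = -4 - \frac{4}{u} + \frac{-2 - u}{u}$ ($h{\left(u \right)} = -4 + \left(- \frac{4}{u} + \frac{-2 - u}{u}\right) = -4 - \frac{4}{u} + \frac{-2 - u}{u}$)
$D{\left(m \right)} = \frac{7 m}{29}$ ($D{\left(m \right)} = - \frac{m}{-5 - \frac{6}{-7}} = - \frac{m}{-5 - - \frac{6}{7}} = - \frac{m}{-5 + \frac{6}{7}} = - \frac{m}{- \frac{29}{7}} = - \frac{m \left(-7\right)}{29} = - \frac{\left(-7\right) m}{29} = \frac{7 m}{29}$)
$- 11 D{\left(-14 \right)} + 436773 = - 11 \cdot \frac{7}{29} \left(-14\right) + 436773 = \left(-11\right) \left(- \frac{98}{29}\right) + 436773 = \frac{1078}{29} + 436773 = \frac{12667495}{29}$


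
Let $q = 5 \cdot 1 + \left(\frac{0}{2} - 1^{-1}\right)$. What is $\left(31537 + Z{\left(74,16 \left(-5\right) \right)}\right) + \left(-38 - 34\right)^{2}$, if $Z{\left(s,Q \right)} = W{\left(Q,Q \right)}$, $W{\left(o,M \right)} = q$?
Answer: $36725$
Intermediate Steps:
$q = 4$ ($q = 5 + \left(0 \cdot \frac{1}{2} - 1\right) = 5 + \left(0 - 1\right) = 5 - 1 = 4$)
$W{\left(o,M \right)} = 4$
$Z{\left(s,Q \right)} = 4$
$\left(31537 + Z{\left(74,16 \left(-5\right) \right)}\right) + \left(-38 - 34\right)^{2} = \left(31537 + 4\right) + \left(-38 - 34\right)^{2} = 31541 + \left(-72\right)^{2} = 31541 + 5184 = 36725$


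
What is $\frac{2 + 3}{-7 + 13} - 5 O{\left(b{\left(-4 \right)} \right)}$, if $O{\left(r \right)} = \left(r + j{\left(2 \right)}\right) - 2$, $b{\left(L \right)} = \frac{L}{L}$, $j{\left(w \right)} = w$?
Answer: $- \frac{25}{6} \approx -4.1667$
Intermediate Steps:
$b{\left(L \right)} = 1$
$O{\left(r \right)} = r$ ($O{\left(r \right)} = \left(r + 2\right) - 2 = \left(2 + r\right) - 2 = r$)
$\frac{2 + 3}{-7 + 13} - 5 O{\left(b{\left(-4 \right)} \right)} = \frac{2 + 3}{-7 + 13} - 5 = \frac{5}{6} - 5 = - \frac{25}{6}$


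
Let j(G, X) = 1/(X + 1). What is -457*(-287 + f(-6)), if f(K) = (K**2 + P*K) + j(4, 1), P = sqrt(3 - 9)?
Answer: 228957/2 + 2742*I*sqrt(6) ≈ 1.1448e+5 + 6716.5*I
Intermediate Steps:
j(G, X) = 1/(1 + X)
P = I*sqrt(6) (P = sqrt(-6) = I*sqrt(6) ≈ 2.4495*I)
f(K) = 1/2 + K**2 + I*K*sqrt(6) (f(K) = (K**2 + (I*sqrt(6))*K) + 1/(1 + 1) = (K**2 + I*K*sqrt(6)) + 1/2 = 1/2 + K**2 + I*K*sqrt(6))
-457*(-287 + f(-6)) = -457*(-287 + (1/2 + (-6)**2 + I*(-6)*sqrt(6))) = -457*(-287 + (1/2 + 36 - 6*I*sqrt(6))) = -457*(-287 + (73/2 - 6*I*sqrt(6))) = -457*(-501/2 - 6*I*sqrt(6)) = 228957/2 + 2742*I*sqrt(6)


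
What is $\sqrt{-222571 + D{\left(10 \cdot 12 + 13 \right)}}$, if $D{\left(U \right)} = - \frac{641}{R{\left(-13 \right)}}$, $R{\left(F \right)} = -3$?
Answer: $\frac{8 i \sqrt{31269}}{3} \approx 471.55 i$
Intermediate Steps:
$D{\left(U \right)} = \frac{641}{3}$ ($D{\left(U \right)} = - \frac{641}{-3} = \left(-641\right) \left(- \frac{1}{3}\right) = \frac{641}{3}$)
$\sqrt{-222571 + D{\left(10 \cdot 12 + 13 \right)}} = \sqrt{-222571 + \frac{641}{3}} = \sqrt{- \frac{667072}{3}} = \frac{8 i \sqrt{31269}}{3}$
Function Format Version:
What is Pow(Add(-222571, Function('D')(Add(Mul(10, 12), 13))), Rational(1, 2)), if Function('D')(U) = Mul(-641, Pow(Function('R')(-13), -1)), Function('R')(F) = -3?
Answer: Mul(Rational(8, 3), I, Pow(31269, Rational(1, 2))) ≈ Mul(471.55, I)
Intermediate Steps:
Function('D')(U) = Rational(641, 3) (Function('D')(U) = Mul(-641, Pow(-3, -1)) = Mul(-641, Rational(-1, 3)) = Rational(641, 3))
Pow(Add(-222571, Function('D')(Add(Mul(10, 12), 13))), Rational(1, 2)) = Pow(Add(-222571, Rational(641, 3)), Rational(1, 2)) = Pow(Rational(-667072, 3), Rational(1, 2)) = Mul(Rational(8, 3), I, Pow(31269, Rational(1, 2)))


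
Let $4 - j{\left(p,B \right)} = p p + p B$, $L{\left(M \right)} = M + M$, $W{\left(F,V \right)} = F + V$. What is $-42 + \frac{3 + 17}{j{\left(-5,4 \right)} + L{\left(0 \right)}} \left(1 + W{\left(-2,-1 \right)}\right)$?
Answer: $-2$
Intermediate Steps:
$L{\left(M \right)} = 2 M$
$j{\left(p,B \right)} = 4 - p^{2} - B p$ ($j{\left(p,B \right)} = 4 - \left(p p + p B\right) = 4 - \left(p^{2} + B p\right) = 4 - p^{2} - B p$)
$-42 + \frac{3 + 17}{j{\left(-5,4 \right)} + L{\left(0 \right)}} \left(1 + W{\left(-2,-1 \right)}\right) = -42 + \frac{3 + 17}{\left(4 - \left(-5\right)^{2} - 4 \left(-5\right)\right) + 2 \cdot 0} \left(1 - 3\right) = -42 + \frac{20}{\left(4 - 25 + 20\right) + 0} \left(1 - 3\right) = -42 + \frac{20}{\left(4 - 25 + 20\right) + 0} \left(-2\right) = -42 + \frac{20}{-1 + 0} \left(-2\right) = -42 + \frac{20}{-1} \left(-2\right) = -42 + 20 \left(-1\right) \left(-2\right) = -42 - -40 = -42 + 40 = -2$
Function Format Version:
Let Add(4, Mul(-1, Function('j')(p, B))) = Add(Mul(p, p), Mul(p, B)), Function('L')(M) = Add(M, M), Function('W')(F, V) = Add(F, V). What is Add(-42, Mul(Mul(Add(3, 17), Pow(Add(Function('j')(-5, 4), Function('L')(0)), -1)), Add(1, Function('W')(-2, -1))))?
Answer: -2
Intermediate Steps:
Function('L')(M) = Mul(2, M)
Function('j')(p, B) = Add(4, Mul(-1, Pow(p, 2)), Mul(-1, B, p)) (Function('j')(p, B) = Add(4, Mul(-1, Add(Mul(p, p), Mul(p, B)))) = Add(4, Mul(-1, Add(Pow(p, 2), Mul(B, p)))) = Add(4, Add(Mul(-1, Pow(p, 2)), Mul(-1, B, p))) = Add(4, Mul(-1, Pow(p, 2)), Mul(-1, B, p)))
Add(-42, Mul(Mul(Add(3, 17), Pow(Add(Function('j')(-5, 4), Function('L')(0)), -1)), Add(1, Function('W')(-2, -1)))) = Add(-42, Mul(Mul(Add(3, 17), Pow(Add(Add(4, Mul(-1, Pow(-5, 2)), Mul(-1, 4, -5)), Mul(2, 0)), -1)), Add(1, Add(-2, -1)))) = Add(-42, Mul(Mul(20, Pow(Add(Add(4, Mul(-1, 25), 20), 0), -1)), Add(1, -3))) = Add(-42, Mul(Mul(20, Pow(Add(Add(4, -25, 20), 0), -1)), -2)) = Add(-42, Mul(Mul(20, Pow(Add(-1, 0), -1)), -2)) = Add(-42, Mul(Mul(20, Pow(-1, -1)), -2)) = Add(-42, Mul(Mul(20, -1), -2)) = Add(-42, Mul(-20, -2)) = Add(-42, 40) = -2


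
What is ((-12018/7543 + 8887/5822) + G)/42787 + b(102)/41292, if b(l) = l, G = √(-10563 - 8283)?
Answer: 7980726900856/3232829666954091 + 3*I*√2094/42787 ≈ 0.0024686 + 0.0032085*I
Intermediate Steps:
G = 3*I*√2094 (G = √(-18846) = 3*I*√2094 ≈ 137.28*I)
((-12018/7543 + 8887/5822) + G)/42787 + b(102)/41292 = ((-12018/7543 + 8887/5822) + 3*I*√2094)/42787 + 102/41292 = ((-12018*1/7543 + 8887*(1/5822)) + 3*I*√2094)*(1/42787) + 102*(1/41292) = ((-12018/7543 + 8887/5822) + 3*I*√2094)*(1/42787) + 17/6882 = (-2934155/43915346 + 3*I*√2094)*(1/42787) + 17/6882 = (-2934155/1879005909302 + 3*I*√2094/42787) + 17/6882 = 7980726900856/3232829666954091 + 3*I*√2094/42787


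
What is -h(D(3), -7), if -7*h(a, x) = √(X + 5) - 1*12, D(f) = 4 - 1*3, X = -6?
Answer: -12/7 + I/7 ≈ -1.7143 + 0.14286*I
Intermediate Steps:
D(f) = 1 (D(f) = 4 - 3 = 1)
h(a, x) = 12/7 - I/7 (h(a, x) = -(√(-6 + 5) - 1*12)/7 = -(√(-1) - 12)/7 = -(I - 12)/7 = -(-12 + I)/7 = 12/7 - I/7)
-h(D(3), -7) = -(12/7 - I/7) = -12/7 + I/7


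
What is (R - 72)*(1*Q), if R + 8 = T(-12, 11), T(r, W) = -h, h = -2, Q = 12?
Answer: -936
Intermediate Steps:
T(r, W) = 2 (T(r, W) = -1*(-2) = 2)
R = -6 (R = -8 + 2 = -6)
(R - 72)*(1*Q) = (-6 - 72)*(1*12) = -78*12 = -936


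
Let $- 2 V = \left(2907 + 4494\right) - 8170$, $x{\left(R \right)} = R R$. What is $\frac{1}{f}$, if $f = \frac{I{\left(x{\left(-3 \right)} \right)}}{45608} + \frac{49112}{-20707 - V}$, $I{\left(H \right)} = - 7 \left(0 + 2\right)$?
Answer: $- \frac{961941132}{2240195377} \approx -0.4294$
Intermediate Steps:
$x{\left(R \right)} = R^{2}$
$I{\left(H \right)} = -14$ ($I{\left(H \right)} = \left(-7\right) 2 = -14$)
$V = \frac{769}{2}$ ($V = - \frac{\left(2907 + 4494\right) - 8170}{2} = - \frac{7401 - 8170}{2} = \left(- \frac{1}{2}\right) \left(-769\right) = \frac{769}{2} \approx 384.5$)
$f = - \frac{2240195377}{961941132}$ ($f = - \frac{14}{45608} + \frac{49112}{-20707 - \frac{769}{2}} = \left(-14\right) \frac{1}{45608} + \frac{49112}{-20707 - \frac{769}{2}} = - \frac{7}{22804} + \frac{49112}{- \frac{42183}{2}} = - \frac{7}{22804} + 49112 \left(- \frac{2}{42183}\right) = - \frac{7}{22804} - \frac{98224}{42183} = - \frac{2240195377}{961941132} \approx -2.3288$)
$\frac{1}{f} = \frac{1}{- \frac{2240195377}{961941132}} = - \frac{961941132}{2240195377}$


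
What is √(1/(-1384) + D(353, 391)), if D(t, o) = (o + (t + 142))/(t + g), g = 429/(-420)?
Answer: √2926129398860886/34099684 ≈ 1.5863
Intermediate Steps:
g = -143/140 (g = 429*(-1/420) = -143/140 ≈ -1.0214)
D(t, o) = (142 + o + t)/(-143/140 + t) (D(t, o) = (o + (t + 142))/(t - 143/140) = (o + (142 + t))/(-143/140 + t) = (142 + o + t)/(-143/140 + t))
√(1/(-1384) + D(353, 391)) = √(1/(-1384) + 140*(142 + 391 + 353)/(-143 + 140*353)) = √(-1/1384 + 140*886/(-143 + 49420)) = √(-1/1384 + 140*886/49277) = √(-1/1384 + 140*(1/49277)*886) = √(-1/1384 + 124040/49277) = √(171622083/68199368) = √2926129398860886/34099684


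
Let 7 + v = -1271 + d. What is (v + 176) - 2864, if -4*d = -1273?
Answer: -14591/4 ≈ -3647.8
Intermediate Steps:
d = 1273/4 (d = -¼*(-1273) = 1273/4 ≈ 318.25)
v = -3839/4 (v = -7 + (-1271 + 1273/4) = -7 - 3811/4 = -3839/4 ≈ -959.75)
(v + 176) - 2864 = (-3839/4 + 176) - 2864 = -3135/4 - 2864 = -14591/4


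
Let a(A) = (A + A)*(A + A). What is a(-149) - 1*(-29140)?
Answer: 117944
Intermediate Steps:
a(A) = 4*A**2 (a(A) = (2*A)*(2*A) = 4*A**2)
a(-149) - 1*(-29140) = 4*(-149)**2 - 1*(-29140) = 4*22201 + 29140 = 88804 + 29140 = 117944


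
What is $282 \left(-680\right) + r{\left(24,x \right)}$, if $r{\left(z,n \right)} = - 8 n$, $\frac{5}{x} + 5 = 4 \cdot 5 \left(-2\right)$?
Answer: $- \frac{1725832}{9} \approx -1.9176 \cdot 10^{5}$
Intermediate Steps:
$x = - \frac{1}{9}$ ($x = \frac{5}{-5 + 4 \cdot 5 \left(-2\right)} = \frac{5}{-5 + 20 \left(-2\right)} = \frac{5}{-5 - 40} = \frac{5}{-45} = 5 \left(- \frac{1}{45}\right) = - \frac{1}{9} \approx -0.11111$)
$282 \left(-680\right) + r{\left(24,x \right)} = 282 \left(-680\right) - - \frac{8}{9} = -191760 + \frac{8}{9} = - \frac{1725832}{9}$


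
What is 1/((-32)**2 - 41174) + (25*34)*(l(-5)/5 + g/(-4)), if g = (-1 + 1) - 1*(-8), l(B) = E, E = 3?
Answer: -47778501/40150 ≈ -1190.0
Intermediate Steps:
l(B) = 3
g = 8 (g = 0 + 8 = 8)
1/((-32)**2 - 41174) + (25*34)*(l(-5)/5 + g/(-4)) = 1/((-32)**2 - 41174) + (25*34)*(3/5 + 8/(-4)) = 1/(1024 - 41174) + 850*(3*(1/5) + 8*(-1/4)) = 1/(-40150) + 850*(3/5 - 2) = -1/40150 + 850*(-7/5) = -1/40150 - 1190 = -47778501/40150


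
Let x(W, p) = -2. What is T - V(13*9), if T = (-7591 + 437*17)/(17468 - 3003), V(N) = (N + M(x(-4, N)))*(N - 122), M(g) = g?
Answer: 8317213/14465 ≈ 574.99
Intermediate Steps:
V(N) = (-122 + N)*(-2 + N) (V(N) = (N - 2)*(N - 122) = (-2 + N)*(-122 + N) = (-122 + N)*(-2 + N))
T = -162/14465 (T = (-7591 + 7429)/14465 = -162*1/14465 = -162/14465 ≈ -0.011199)
T - V(13*9) = -162/14465 - (244 + (13*9)**2 - 1612*9) = -162/14465 - (244 + 117**2 - 124*117) = -162/14465 - (244 + 13689 - 14508) = -162/14465 - 1*(-575) = -162/14465 + 575 = 8317213/14465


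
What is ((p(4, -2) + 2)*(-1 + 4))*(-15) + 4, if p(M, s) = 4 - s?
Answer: -356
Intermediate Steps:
((p(4, -2) + 2)*(-1 + 4))*(-15) + 4 = (((4 - 1*(-2)) + 2)*(-1 + 4))*(-15) + 4 = (((4 + 2) + 2)*3)*(-15) + 4 = ((6 + 2)*3)*(-15) + 4 = (8*3)*(-15) + 4 = 24*(-15) + 4 = -360 + 4 = -356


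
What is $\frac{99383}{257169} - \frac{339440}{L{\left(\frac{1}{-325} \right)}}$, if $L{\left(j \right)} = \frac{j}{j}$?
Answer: $- \frac{87293345977}{257169} \approx -3.3944 \cdot 10^{5}$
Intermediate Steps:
$L{\left(j \right)} = 1$
$\frac{99383}{257169} - \frac{339440}{L{\left(\frac{1}{-325} \right)}} = \frac{99383}{257169} - \frac{339440}{1} = 99383 \cdot \frac{1}{257169} - 339440 = \frac{99383}{257169} - 339440 = - \frac{87293345977}{257169}$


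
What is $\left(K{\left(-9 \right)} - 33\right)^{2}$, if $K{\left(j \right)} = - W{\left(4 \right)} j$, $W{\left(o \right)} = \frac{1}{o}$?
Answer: $\frac{15129}{16} \approx 945.56$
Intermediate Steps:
$K{\left(j \right)} = - \frac{j}{4}$ ($K{\left(j \right)} = - \frac{1}{4} j = \left(-1\right) \frac{1}{4} j = - \frac{j}{4}$)
$\left(K{\left(-9 \right)} - 33\right)^{2} = \left(\left(- \frac{1}{4}\right) \left(-9\right) - 33\right)^{2} = \left(\frac{9}{4} - 33\right)^{2} = \left(- \frac{123}{4}\right)^{2} = \frac{15129}{16}$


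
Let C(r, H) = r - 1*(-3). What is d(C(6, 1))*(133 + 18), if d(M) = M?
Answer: 1359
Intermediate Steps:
C(r, H) = 3 + r (C(r, H) = r + 3 = 3 + r)
d(C(6, 1))*(133 + 18) = (3 + 6)*(133 + 18) = 9*151 = 1359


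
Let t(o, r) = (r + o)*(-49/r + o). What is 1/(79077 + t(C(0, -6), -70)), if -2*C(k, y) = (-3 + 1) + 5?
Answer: 5/395671 ≈ 1.2637e-5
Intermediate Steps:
C(k, y) = -3/2 (C(k, y) = -((-3 + 1) + 5)/2 = -(-2 + 5)/2 = -½*3 = -3/2)
t(o, r) = (o + r)*(o - 49/r)
1/(79077 + t(C(0, -6), -70)) = 1/(79077 + (-49 + (-3/2)² - 3/2*(-70) - 49*(-3/2)/(-70))) = 1/(79077 + (-49 + 9/4 + 105 - 49*(-3/2)*(-1/70))) = 1/(79077 + (-49 + 9/4 + 105 - 21/20)) = 1/(79077 + 286/5) = 1/(395671/5) = 5/395671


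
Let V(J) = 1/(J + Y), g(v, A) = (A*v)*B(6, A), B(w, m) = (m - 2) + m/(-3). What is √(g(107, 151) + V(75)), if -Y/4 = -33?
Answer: √7589783087/69 ≈ 1262.6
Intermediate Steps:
Y = 132 (Y = -4*(-33) = 132)
B(w, m) = -2 + 2*m/3 (B(w, m) = (-2 + m) + m*(-⅓) = (-2 + m) - m/3 = -2 + 2*m/3)
g(v, A) = A*v*(-2 + 2*A/3) (g(v, A) = (A*v)*(-2 + 2*A/3) = A*v*(-2 + 2*A/3))
V(J) = 1/(132 + J) (V(J) = 1/(J + 132) = 1/(132 + J))
√(g(107, 151) + V(75)) = √((⅔)*151*107*(-3 + 151) + 1/(132 + 75)) = √((⅔)*151*107*148 + 1/207) = √(4782472/3 + 1/207) = √(329990569/207) = √7589783087/69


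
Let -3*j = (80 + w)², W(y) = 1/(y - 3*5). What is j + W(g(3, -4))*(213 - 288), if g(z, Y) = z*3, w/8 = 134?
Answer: -884711/2 ≈ -4.4236e+5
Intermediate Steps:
w = 1072 (w = 8*134 = 1072)
g(z, Y) = 3*z
W(y) = 1/(-15 + y) (W(y) = 1/(y - 15) = 1/(-15 + y))
j = -442368 (j = -(80 + 1072)²/3 = -⅓*1152² = -⅓*1327104 = -442368)
j + W(g(3, -4))*(213 - 288) = -442368 + (213 - 288)/(-15 + 3*3) = -442368 - 75/(-15 + 9) = -442368 - 75/(-6) = -442368 - ⅙*(-75) = -442368 + 25/2 = -884711/2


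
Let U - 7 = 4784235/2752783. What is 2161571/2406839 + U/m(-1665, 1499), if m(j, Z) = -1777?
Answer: 10515853476255537/11773523243179049 ≈ 0.89318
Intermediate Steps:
U = 24053716/2752783 (U = 7 + 4784235/2752783 = 24053716/2752783 ≈ 8.7380)
2161571/2406839 + U/m(-1665, 1499) = 2161571/2406839 + (24053716/2752783)/(-1777) = 2161571*(1/2406839) + (24053716/2752783)*(-1/1777) = 2161571/2406839 - 24053716/4891695391 = 10515853476255537/11773523243179049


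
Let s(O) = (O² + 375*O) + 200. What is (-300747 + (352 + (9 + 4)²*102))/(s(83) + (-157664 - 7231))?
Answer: 283157/126681 ≈ 2.2352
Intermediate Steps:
s(O) = 200 + O² + 375*O
(-300747 + (352 + (9 + 4)²*102))/(s(83) + (-157664 - 7231)) = (-300747 + (352 + (9 + 4)²*102))/((200 + 83² + 375*83) + (-157664 - 7231)) = (-300747 + (352 + 13²*102))/((200 + 6889 + 31125) - 164895) = (-300747 + (352 + 169*102))/(38214 - 164895) = (-300747 + (352 + 17238))/(-126681) = (-300747 + 17590)*(-1/126681) = -283157*(-1/126681) = 283157/126681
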